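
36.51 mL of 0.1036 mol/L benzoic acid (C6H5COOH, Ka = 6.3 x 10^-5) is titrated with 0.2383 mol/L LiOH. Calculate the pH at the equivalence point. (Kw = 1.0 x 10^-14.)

n(C6H5COOH) = 0.1036 x 0.03651 = 0.003782 mol; V(LiOH) at equivalence = 0.003782/0.2383 = 0.01587 L.
At equivalence all the acid is converted to C6H5COO-; total volume = 0.03651 + 0.01587 = 0.05238 L, so [C6H5COO-] = 0.003782/0.05238 = 0.07221 M.
Kb = Kw/Ka = 1.0e-14 / 6.3 x 10^-5 = 1.59e-10.
[OH^-] = sqrt(Kb x [C6H5COO-]) = sqrt(1.59e-10 x 0.07221) = 3.39e-6 M.
pOH = 5.47, so pH = 14.00 - 5.47 = 8.53.

8.53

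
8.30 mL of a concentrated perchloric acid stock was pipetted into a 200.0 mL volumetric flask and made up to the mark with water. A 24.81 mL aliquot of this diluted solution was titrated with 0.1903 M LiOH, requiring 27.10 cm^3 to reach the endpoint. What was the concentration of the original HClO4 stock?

n(LiOH) = 0.1903 x 0.02710 = 0.005157 mol.
n(HClO4) in the aliquot = 0.005157 mol.
[diluted HClO4] = 0.005157 / 0.02481 = 0.2079 M.
Dilution factor = 200.0/8.300 = 24.10, so [stock] = 0.2079 x 24.10 = 5.01 M.

5.01 M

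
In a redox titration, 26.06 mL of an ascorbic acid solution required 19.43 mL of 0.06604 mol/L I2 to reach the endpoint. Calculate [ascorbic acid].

n(I2) = 0.06604 x 0.01943 = 0.001283 mol.
From the balanced equation, 1 mol I2 reacts with 1 mol ascorbic acid, so n(ascorbic acid) = 0.001283 x 1/1 = 0.001283 mol.
[ascorbic acid] = 0.001283 / 0.02606 L = 0.0492 M.

0.0492 M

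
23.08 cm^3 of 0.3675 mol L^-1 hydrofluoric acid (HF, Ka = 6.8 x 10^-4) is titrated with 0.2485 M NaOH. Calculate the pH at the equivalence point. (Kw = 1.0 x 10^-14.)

n(HF) = 0.3675 x 0.02308 = 0.008482 mol; V(NaOH) at equivalence = 0.008482/0.2485 = 0.03413 L.
At equivalence all the acid is converted to F-; total volume = 0.02308 + 0.03413 = 0.05721 L, so [F-] = 0.008482/0.05721 = 0.1483 M.
Kb = Kw/Ka = 1.0e-14 / 6.8 x 10^-4 = 1.47e-11.
[OH^-] = sqrt(Kb x [F-]) = sqrt(1.47e-11 x 0.1483) = 1.48e-6 M.
pOH = 5.83, so pH = 14.00 - 5.83 = 8.17.

8.17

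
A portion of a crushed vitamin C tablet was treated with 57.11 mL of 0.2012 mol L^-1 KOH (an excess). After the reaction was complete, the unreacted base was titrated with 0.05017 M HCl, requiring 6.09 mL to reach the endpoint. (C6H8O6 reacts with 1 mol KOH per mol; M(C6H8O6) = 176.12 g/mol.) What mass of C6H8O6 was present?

Total n(KOH) added = 0.2012 x 0.05711 = 0.01149 mol.
n(HCl) used = 0.05017 x 0.006090 = 0.0003055 mol, which equals the excess n(KOH).
So n(KOH) consumed by the sample = 0.01149 - 0.0003055 = 0.01118 mol.
n(C6H8O6) = 0.01118 / 1 = 0.01118 mol.
mass = 0.01118 mol x 176.12 g/mol = 1.97 g.

1.97 g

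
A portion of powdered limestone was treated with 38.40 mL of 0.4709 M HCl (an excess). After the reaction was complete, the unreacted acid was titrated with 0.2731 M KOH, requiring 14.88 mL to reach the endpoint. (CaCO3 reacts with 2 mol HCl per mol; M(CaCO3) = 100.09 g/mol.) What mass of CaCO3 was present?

0.702 g

Total n(HCl) added = 0.4709 x 0.03840 = 0.01808 mol.
n(KOH) used = 0.2731 x 0.01488 = 0.004064 mol, which equals the excess n(HCl).
So n(HCl) consumed by the sample = 0.01808 - 0.004064 = 0.01402 mol.
n(CaCO3) = 0.01402 / 2 = 0.007009 mol.
mass = 0.007009 mol x 100.09 g/mol = 0.702 g.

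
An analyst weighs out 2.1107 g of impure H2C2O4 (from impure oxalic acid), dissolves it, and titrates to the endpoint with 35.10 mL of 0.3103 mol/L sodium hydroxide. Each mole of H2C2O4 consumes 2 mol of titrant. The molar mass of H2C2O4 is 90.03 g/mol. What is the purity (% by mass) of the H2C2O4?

23.2%

n(NaOH) = 0.3103 x 0.03510 = 0.01089 mol.
n(H2C2O4) = 0.01089 / 2 = 0.005446 mol.
mass of H2C2O4 = 0.005446 x 90.03 = 0.4903 g.
% purity = 0.4903 / 2.1107 x 100 = 23.2%.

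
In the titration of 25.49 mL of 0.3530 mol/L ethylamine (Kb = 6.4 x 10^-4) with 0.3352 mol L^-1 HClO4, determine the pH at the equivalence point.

n(C2H5NH2) = 0.3530 x 0.02549 = 0.008998 mol; V(HClO4) at equivalence = 0.008998/0.3352 = 0.02684 L.
At equivalence the base is fully converted to C2H5NH3+; total volume = 0.05233 L, so [C2H5NH3+] = 0.008998/0.05233 = 0.1719 M.
Ka(C2H5NH3+) = Kw/Kb = 1.0e-14 / 6.4 x 10^-4 = 1.56e-11.
[H^+] = sqrt(Ka x [C2H5NH3+]) = sqrt(1.56e-11 x 0.1719) = 1.64e-6 M.
pH = -log(1.64e-6) = 5.79.

5.79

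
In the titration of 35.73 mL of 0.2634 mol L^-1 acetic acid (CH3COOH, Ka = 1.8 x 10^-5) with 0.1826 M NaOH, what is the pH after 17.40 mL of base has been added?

Initial n(CH3COOH) = 0.2634 x 0.03573 = 0.009411 mol.
n(NaOH) added = 0.1826 x 0.01740 = 0.003177 mol, converting that many moles of CH3COOH to CH3COO-.
Remaining n(CH3COOH) = 0.006234 mol; n(CH3COO-) = 0.003177 mol.
By Henderson-Hasselbalch, pH = pKa + log([A^-]/[HA]) = 4.74 + log(0.003177/0.006234) = 4.74 + (-0.29) = 4.45.

4.45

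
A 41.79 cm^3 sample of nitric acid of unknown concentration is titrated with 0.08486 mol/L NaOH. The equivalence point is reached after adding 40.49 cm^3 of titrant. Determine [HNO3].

0.0822 M

n(NaOH) delivered = 0.08486 x 0.04049 = 0.003436 mol.
For a 1:1 reaction, n(HNO3) = 0.003436 mol.
[HNO3] = 0.003436 mol / 0.04179 L = 0.0822 M.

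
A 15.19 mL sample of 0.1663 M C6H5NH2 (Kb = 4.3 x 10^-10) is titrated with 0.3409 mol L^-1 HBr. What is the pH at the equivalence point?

n(C6H5NH2) = 0.1663 x 0.01519 = 0.002526 mol; V(HBr) at equivalence = 0.002526/0.3409 = 0.007410 L.
At equivalence the base is fully converted to C6H5NH3+; total volume = 0.02260 L, so [C6H5NH3+] = 0.002526/0.02260 = 0.1118 M.
Ka(C6H5NH3+) = Kw/Kb = 1.0e-14 / 4.3 x 10^-10 = 2.33e-5.
[H^+] = sqrt(Ka x [C6H5NH3+]) = sqrt(2.33e-5 x 0.1118) = 0.00161 M.
pH = -log(0.00161) = 2.79.

2.79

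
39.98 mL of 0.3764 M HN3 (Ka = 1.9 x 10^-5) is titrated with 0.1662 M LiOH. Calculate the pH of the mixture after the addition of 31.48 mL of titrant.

Initial n(HN3) = 0.3764 x 0.03998 = 0.01505 mol.
n(LiOH) added = 0.1662 x 0.03148 = 0.005232 mol, converting that many moles of HN3 to N3-.
Remaining n(HN3) = 0.009816 mol; n(N3-) = 0.005232 mol.
By Henderson-Hasselbalch, pH = pKa + log([A^-]/[HA]) = 4.72 + log(0.005232/0.009816) = 4.72 + (-0.27) = 4.45.

4.45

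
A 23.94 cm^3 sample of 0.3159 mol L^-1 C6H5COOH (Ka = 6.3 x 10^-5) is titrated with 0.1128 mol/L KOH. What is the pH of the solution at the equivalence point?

n(C6H5COOH) = 0.3159 x 0.02394 = 0.007563 mol; V(KOH) at equivalence = 0.007563/0.1128 = 0.06704 L.
At equivalence all the acid is converted to C6H5COO-; total volume = 0.02394 + 0.06704 = 0.09098 L, so [C6H5COO-] = 0.007563/0.09098 = 0.08312 M.
Kb = Kw/Ka = 1.0e-14 / 6.3 x 10^-5 = 1.59e-10.
[OH^-] = sqrt(Kb x [C6H5COO-]) = sqrt(1.59e-10 x 0.08312) = 3.63e-6 M.
pOH = 5.44, so pH = 14.00 - 5.44 = 8.56.

8.56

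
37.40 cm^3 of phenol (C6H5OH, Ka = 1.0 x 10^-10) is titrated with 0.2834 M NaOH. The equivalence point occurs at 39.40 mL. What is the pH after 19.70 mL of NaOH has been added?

10.00

19.70 mL is exactly half the equivalence volume (39.40/2), i.e. the half-equivalence point.
There, n(HA) = n(A^-), so pH = pKa = -log(1.0 x 10^-10) = 10.00.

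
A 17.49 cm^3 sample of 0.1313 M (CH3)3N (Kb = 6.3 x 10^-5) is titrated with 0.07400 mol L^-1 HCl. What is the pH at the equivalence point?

n((CH3)3N) = 0.1313 x 0.01749 = 0.002296 mol; V(HCl) at equivalence = 0.002296/0.07400 = 0.03103 L.
At equivalence the base is fully converted to (CH3)3NH+; total volume = 0.04852 L, so [(CH3)3NH+] = 0.002296/0.04852 = 0.04733 M.
Ka((CH3)3NH+) = Kw/Kb = 1.0e-14 / 6.3 x 10^-5 = 1.59e-10.
[H^+] = sqrt(Ka x [(CH3)3NH+]) = sqrt(1.59e-10 x 0.04733) = 2.74e-6 M.
pH = -log(2.74e-6) = 5.56.

5.56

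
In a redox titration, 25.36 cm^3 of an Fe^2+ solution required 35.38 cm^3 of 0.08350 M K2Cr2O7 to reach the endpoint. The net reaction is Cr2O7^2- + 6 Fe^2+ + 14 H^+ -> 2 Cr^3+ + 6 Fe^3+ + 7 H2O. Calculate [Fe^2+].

n(K2Cr2O7) = 0.08350 x 0.03538 = 0.002954 mol.
From the balanced equation, 1 mol K2Cr2O7 reacts with 6 mol Fe^2+, so n(Fe^2+) = 0.002954 x 6/1 = 0.01773 mol.
[Fe^2+] = 0.01773 / 0.02536 L = 0.699 M.

0.699 M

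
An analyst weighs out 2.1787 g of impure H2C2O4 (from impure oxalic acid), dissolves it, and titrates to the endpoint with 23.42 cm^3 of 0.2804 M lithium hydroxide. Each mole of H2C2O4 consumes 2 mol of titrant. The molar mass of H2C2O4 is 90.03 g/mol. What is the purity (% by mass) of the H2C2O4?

n(LiOH) = 0.2804 x 0.02342 = 0.006567 mol.
n(H2C2O4) = 0.006567 / 2 = 0.003283 mol.
mass of H2C2O4 = 0.003283 x 90.03 = 0.2956 g.
% purity = 0.2956 / 2.1787 x 100 = 13.6%.

13.6%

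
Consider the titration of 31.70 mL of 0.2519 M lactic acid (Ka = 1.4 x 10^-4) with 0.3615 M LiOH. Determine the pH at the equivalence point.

8.51

n(HC3H5O3) = 0.2519 x 0.03170 = 0.007985 mol; V(LiOH) at equivalence = 0.007985/0.3615 = 0.02209 L.
At equivalence all the acid is converted to C3H5O3-; total volume = 0.03170 + 0.02209 = 0.05379 L, so [C3H5O3-] = 0.007985/0.05379 = 0.1485 M.
Kb = Kw/Ka = 1.0e-14 / 1.4 x 10^-4 = 7.14e-11.
[OH^-] = sqrt(Kb x [C3H5O3-]) = sqrt(7.14e-11 x 0.1485) = 3.26e-6 M.
pOH = 5.49, so pH = 14.00 - 5.49 = 8.51.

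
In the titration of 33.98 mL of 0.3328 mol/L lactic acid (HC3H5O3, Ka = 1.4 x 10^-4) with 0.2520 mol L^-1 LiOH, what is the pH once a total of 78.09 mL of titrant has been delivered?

n(acid) = 0.3328 x 0.03398 = 0.01131 mol; n(LiOH) added = 0.2520 x 0.07809 = 0.01968 mol.
Base is in excess by 0.01968 - 0.01131 = 0.008370 mol in a total volume of 0.1121 L.
[OH^-] = 0.008370/0.1121 = 0.07469 M, so pOH = 1.13 and pH = 14.00 - 1.13 = 12.87.

12.87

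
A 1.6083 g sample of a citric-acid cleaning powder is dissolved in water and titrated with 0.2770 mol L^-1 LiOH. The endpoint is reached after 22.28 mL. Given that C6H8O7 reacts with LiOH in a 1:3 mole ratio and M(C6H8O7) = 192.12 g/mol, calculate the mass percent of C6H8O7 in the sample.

n(LiOH) = 0.2770 x 0.02228 = 0.006172 mol.
n(C6H8O7) = 0.006172 / 3 = 0.002057 mol.
mass of C6H8O7 = 0.002057 x 192.12 = 0.3952 g.
% purity = 0.3952 / 1.6083 x 100 = 24.6%.

24.6%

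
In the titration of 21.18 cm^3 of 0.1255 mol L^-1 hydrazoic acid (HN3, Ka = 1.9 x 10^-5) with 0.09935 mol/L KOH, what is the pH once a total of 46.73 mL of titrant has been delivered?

12.47

n(acid) = 0.1255 x 0.02118 = 0.002658 mol; n(KOH) added = 0.09935 x 0.04673 = 0.004643 mol.
Base is in excess by 0.004643 - 0.002658 = 0.001985 mol in a total volume of 0.06791 L.
[OH^-] = 0.001985/0.06791 = 0.02922 M, so pOH = 1.53 and pH = 14.00 - 1.53 = 12.47.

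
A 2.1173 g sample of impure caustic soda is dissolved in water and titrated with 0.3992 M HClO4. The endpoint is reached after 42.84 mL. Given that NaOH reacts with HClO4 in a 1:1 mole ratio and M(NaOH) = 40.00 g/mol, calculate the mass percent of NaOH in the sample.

n(HClO4) = 0.3992 x 0.04284 = 0.01710 mol.
n(NaOH) = 0.01710 / 1 = 0.01710 mol.
mass of NaOH = 0.01710 x 40.00 = 0.6841 g.
% purity = 0.6841 / 2.1173 x 100 = 32.3%.

32.3%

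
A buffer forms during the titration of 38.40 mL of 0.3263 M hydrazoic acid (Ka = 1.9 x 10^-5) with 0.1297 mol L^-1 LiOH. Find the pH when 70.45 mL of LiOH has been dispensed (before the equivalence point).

5.15

Initial n(HN3) = 0.3263 x 0.03840 = 0.01253 mol.
n(LiOH) added = 0.1297 x 0.07045 = 0.009137 mol, converting that many moles of HN3 to N3-.
Remaining n(HN3) = 0.003393 mol; n(N3-) = 0.009137 mol.
By Henderson-Hasselbalch, pH = pKa + log([A^-]/[HA]) = 4.72 + log(0.009137/0.003393) = 4.72 + (+0.43) = 5.15.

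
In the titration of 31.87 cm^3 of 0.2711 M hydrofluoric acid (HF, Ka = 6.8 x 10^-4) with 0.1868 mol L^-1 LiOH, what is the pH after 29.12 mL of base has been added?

3.40

Initial n(HF) = 0.2711 x 0.03187 = 0.008640 mol.
n(LiOH) added = 0.1868 x 0.02912 = 0.005440 mol, converting that many moles of HF to F-.
Remaining n(HF) = 0.003200 mol; n(F-) = 0.005440 mol.
By Henderson-Hasselbalch, pH = pKa + log([A^-]/[HA]) = 3.17 + log(0.005440/0.003200) = 3.17 + (+0.23) = 3.40.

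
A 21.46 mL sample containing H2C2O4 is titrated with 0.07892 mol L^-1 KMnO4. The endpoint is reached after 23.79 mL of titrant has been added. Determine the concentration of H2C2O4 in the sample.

n(KMnO4) = 0.07892 x 0.02379 = 0.001878 mol.
From the balanced equation, 2 mol KMnO4 reacts with 5 mol H2C2O4, so n(H2C2O4) = 0.001878 x 5/2 = 0.004694 mol.
[H2C2O4] = 0.004694 / 0.02146 L = 0.219 M.

0.219 M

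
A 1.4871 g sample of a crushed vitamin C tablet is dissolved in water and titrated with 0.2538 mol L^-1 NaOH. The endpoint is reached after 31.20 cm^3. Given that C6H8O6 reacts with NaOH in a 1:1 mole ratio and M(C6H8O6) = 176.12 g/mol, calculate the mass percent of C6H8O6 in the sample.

n(NaOH) = 0.2538 x 0.03120 = 0.007919 mol.
n(C6H8O6) = 0.007919 / 1 = 0.007919 mol.
mass of C6H8O6 = 0.007919 x 176.12 = 1.395 g.
% purity = 1.395 / 1.4871 x 100 = 93.8%.

93.8%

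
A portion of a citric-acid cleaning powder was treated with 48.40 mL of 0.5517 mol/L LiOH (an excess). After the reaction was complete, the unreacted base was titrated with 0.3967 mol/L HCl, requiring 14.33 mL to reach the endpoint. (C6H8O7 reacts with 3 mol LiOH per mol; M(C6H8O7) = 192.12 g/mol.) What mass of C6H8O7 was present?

Total n(LiOH) added = 0.5517 x 0.04840 = 0.02670 mol.
n(HCl) used = 0.3967 x 0.01433 = 0.005685 mol, which equals the excess n(LiOH).
So n(LiOH) consumed by the sample = 0.02670 - 0.005685 = 0.02102 mol.
n(C6H8O7) = 0.02102 / 3 = 0.007006 mol.
mass = 0.007006 mol x 192.12 g/mol = 1.35 g.

1.35 g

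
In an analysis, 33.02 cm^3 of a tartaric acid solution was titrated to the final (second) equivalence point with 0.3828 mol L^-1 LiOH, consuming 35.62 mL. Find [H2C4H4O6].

0.206 M

n(LiOH) = 0.3828 x 0.03562 = 0.01364 mol.
At the final (second) equivalence point, 2 mol OH^- react per mol H2C4H4O6, so n(H2C4H4O6) = 0.01364 / 2 = 0.006818 mol.
[H2C4H4O6] = 0.006818 / 0.03302 L = 0.206 M.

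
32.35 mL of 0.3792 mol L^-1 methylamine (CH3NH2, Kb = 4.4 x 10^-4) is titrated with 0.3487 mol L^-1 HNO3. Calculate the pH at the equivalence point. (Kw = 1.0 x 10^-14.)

5.69

n(CH3NH2) = 0.3792 x 0.03235 = 0.01227 mol; V(HNO3) at equivalence = 0.01227/0.3487 = 0.03518 L.
At equivalence the base is fully converted to CH3NH3+; total volume = 0.06753 L, so [CH3NH3+] = 0.01227/0.06753 = 0.1817 M.
Ka(CH3NH3+) = Kw/Kb = 1.0e-14 / 4.4 x 10^-4 = 2.27e-11.
[H^+] = sqrt(Ka x [CH3NH3+]) = sqrt(2.27e-11 x 0.1817) = 2.03e-6 M.
pH = -log(2.03e-6) = 5.69.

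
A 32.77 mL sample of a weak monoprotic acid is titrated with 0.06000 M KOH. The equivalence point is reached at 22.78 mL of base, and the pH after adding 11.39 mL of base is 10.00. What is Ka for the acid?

1.0 x 10^-10

11.39 mL is half of the equivalence volume, so this is the half-equivalence point where [HA] = [A^-].
At half-equivalence pH = pKa, so pKa = 10.00.
Ka = 10^(-10.00) = 1.0 x 10^-10.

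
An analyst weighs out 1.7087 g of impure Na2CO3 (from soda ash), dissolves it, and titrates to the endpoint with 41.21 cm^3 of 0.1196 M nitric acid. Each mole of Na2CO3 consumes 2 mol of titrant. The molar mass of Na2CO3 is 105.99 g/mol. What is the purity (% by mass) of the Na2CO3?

n(HNO3) = 0.1196 x 0.04121 = 0.004929 mol.
n(Na2CO3) = 0.004929 / 2 = 0.002464 mol.
mass of Na2CO3 = 0.002464 x 105.99 = 0.2612 g.
% purity = 0.2612 / 1.7087 x 100 = 15.3%.

15.3%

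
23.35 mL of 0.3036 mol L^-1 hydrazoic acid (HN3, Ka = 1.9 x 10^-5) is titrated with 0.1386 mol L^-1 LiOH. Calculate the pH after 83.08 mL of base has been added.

12.62

n(acid) = 0.3036 x 0.02335 = 0.007089 mol; n(LiOH) added = 0.1386 x 0.08308 = 0.01151 mol.
Base is in excess by 0.01151 - 0.007089 = 0.004426 mol in a total volume of 0.1064 L.
[OH^-] = 0.004426/0.1064 = 0.04158 M, so pOH = 1.38 and pH = 14.00 - 1.38 = 12.62.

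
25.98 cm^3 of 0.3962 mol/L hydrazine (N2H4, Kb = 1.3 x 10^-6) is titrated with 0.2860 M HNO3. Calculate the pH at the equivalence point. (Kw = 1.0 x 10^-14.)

n(N2H4) = 0.3962 x 0.02598 = 0.01029 mol; V(HNO3) at equivalence = 0.01029/0.2860 = 0.03599 L.
At equivalence the base is fully converted to N2H5+; total volume = 0.06197 L, so [N2H5+] = 0.01029/0.06197 = 0.1661 M.
Ka(N2H5+) = Kw/Kb = 1.0e-14 / 1.3 x 10^-6 = 7.69e-9.
[H^+] = sqrt(Ka x [N2H5+]) = sqrt(7.69e-9 x 0.1661) = 3.57e-5 M.
pH = -log(3.57e-5) = 4.45.

4.45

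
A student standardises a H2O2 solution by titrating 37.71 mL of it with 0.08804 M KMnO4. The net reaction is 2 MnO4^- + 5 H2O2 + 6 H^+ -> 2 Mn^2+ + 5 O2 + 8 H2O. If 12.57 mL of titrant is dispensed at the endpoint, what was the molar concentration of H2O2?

0.0734 M

n(KMnO4) = 0.08804 x 0.01257 = 0.001107 mol.
From the balanced equation, 2 mol KMnO4 reacts with 5 mol H2O2, so n(H2O2) = 0.001107 x 5/2 = 0.002767 mol.
[H2O2] = 0.002767 / 0.03771 L = 0.0734 M.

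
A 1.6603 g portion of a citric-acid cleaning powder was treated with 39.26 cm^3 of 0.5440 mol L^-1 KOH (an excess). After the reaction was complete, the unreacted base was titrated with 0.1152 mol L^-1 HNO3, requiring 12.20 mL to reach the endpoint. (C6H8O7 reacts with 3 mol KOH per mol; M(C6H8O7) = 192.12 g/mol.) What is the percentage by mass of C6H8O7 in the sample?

Total n(KOH) added = 0.5440 x 0.03926 = 0.02136 mol.
n(HNO3) used = 0.1152 x 0.01220 = 0.001405 mol, which equals the excess n(KOH).
So n(KOH) consumed by the sample = 0.02136 - 0.001405 = 0.01995 mol.
n(C6H8O7) = 0.01995 / 3 = 0.006651 mol.
mass C6H8O7 = 0.006651 x 192.12 = 1.278 g, so %C6H8O7 = 1.278/1.6603 x 100 = 77.0%.

77.0%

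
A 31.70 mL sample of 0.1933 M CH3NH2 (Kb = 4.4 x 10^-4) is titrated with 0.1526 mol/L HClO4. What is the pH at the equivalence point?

5.86

n(CH3NH2) = 0.1933 x 0.03170 = 0.006128 mol; V(HClO4) at equivalence = 0.006128/0.1526 = 0.04015 L.
At equivalence the base is fully converted to CH3NH3+; total volume = 0.07185 L, so [CH3NH3+] = 0.006128/0.07185 = 0.08528 M.
Ka(CH3NH3+) = Kw/Kb = 1.0e-14 / 4.4 x 10^-4 = 2.27e-11.
[H^+] = sqrt(Ka x [CH3NH3+]) = sqrt(2.27e-11 x 0.08528) = 1.39e-6 M.
pH = -log(1.39e-6) = 5.86.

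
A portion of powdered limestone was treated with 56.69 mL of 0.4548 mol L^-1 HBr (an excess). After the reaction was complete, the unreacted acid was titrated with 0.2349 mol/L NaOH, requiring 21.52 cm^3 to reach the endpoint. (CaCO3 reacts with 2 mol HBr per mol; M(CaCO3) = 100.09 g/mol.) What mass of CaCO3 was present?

Total n(HBr) added = 0.4548 x 0.05669 = 0.02578 mol.
n(NaOH) used = 0.2349 x 0.02152 = 0.005055 mol, which equals the excess n(HBr).
So n(HBr) consumed by the sample = 0.02578 - 0.005055 = 0.02073 mol.
n(CaCO3) = 0.02073 / 2 = 0.01036 mol.
mass = 0.01036 mol x 100.09 g/mol = 1.04 g.

1.04 g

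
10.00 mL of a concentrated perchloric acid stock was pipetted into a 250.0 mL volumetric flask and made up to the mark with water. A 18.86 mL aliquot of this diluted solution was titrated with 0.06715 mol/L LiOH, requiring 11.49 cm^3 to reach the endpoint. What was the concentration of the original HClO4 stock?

n(LiOH) = 0.06715 x 0.01149 = 0.0007716 mol.
n(HClO4) in the aliquot = 0.0007716 mol.
[diluted HClO4] = 0.0007716 / 0.01886 = 0.04091 M.
Dilution factor = 250.0/10.00 = 25.00, so [stock] = 0.04091 x 25.00 = 1.02 M.

1.02 M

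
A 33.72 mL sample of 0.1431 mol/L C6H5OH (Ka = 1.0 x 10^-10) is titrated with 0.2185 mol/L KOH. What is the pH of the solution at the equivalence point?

n(C6H5OH) = 0.1431 x 0.03372 = 0.004825 mol; V(KOH) at equivalence = 0.004825/0.2185 = 0.02208 L.
At equivalence all the acid is converted to C6H5O-; total volume = 0.03372 + 0.02208 = 0.05580 L, so [C6H5O-] = 0.004825/0.05580 = 0.08647 M.
Kb = Kw/Ka = 1.0e-14 / 1.0 x 10^-10 = 0.000100.
[OH^-] = sqrt(Kb x [C6H5O-]) = sqrt(0.000100 x 0.08647) = 0.00294 M.
pOH = 2.53, so pH = 14.00 - 2.53 = 11.47.

11.47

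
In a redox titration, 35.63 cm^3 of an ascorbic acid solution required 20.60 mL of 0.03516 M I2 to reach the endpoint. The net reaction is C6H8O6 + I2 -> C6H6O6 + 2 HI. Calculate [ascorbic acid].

n(I2) = 0.03516 x 0.02060 = 0.0007243 mol.
From the balanced equation, 1 mol I2 reacts with 1 mol ascorbic acid, so n(ascorbic acid) = 0.0007243 x 1/1 = 0.0007243 mol.
[ascorbic acid] = 0.0007243 / 0.03563 L = 0.0203 M.

0.0203 M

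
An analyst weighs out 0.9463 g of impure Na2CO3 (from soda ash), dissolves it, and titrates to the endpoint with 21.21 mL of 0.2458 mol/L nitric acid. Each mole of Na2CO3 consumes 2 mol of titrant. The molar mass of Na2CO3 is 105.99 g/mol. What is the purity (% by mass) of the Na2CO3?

n(HNO3) = 0.2458 x 0.02121 = 0.005213 mol.
n(Na2CO3) = 0.005213 / 2 = 0.002607 mol.
mass of Na2CO3 = 0.002607 x 105.99 = 0.2763 g.
% purity = 0.2763 / 0.9463 x 100 = 29.2%.

29.2%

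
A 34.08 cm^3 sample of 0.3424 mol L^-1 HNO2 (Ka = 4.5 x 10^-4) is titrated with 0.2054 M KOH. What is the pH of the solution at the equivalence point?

n(HNO2) = 0.3424 x 0.03408 = 0.01167 mol; V(KOH) at equivalence = 0.01167/0.2054 = 0.05681 L.
At equivalence all the acid is converted to NO2-; total volume = 0.03408 + 0.05681 = 0.09089 L, so [NO2-] = 0.01167/0.09089 = 0.1284 M.
Kb = Kw/Ka = 1.0e-14 / 4.5 x 10^-4 = 2.22e-11.
[OH^-] = sqrt(Kb x [NO2-]) = sqrt(2.22e-11 x 0.1284) = 1.69e-6 M.
pOH = 5.77, so pH = 14.00 - 5.77 = 8.23.

8.23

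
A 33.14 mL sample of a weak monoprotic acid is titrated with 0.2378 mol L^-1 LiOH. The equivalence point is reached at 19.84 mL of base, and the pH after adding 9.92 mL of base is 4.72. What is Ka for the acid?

9.92 mL is half of the equivalence volume, so this is the half-equivalence point where [HA] = [A^-].
At half-equivalence pH = pKa, so pKa = 4.72.
Ka = 10^(-4.72) = 1.9 x 10^-5.

1.9 x 10^-5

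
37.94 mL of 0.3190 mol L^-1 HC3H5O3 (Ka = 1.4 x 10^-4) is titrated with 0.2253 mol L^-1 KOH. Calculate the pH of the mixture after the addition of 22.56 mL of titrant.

Initial n(HC3H5O3) = 0.3190 x 0.03794 = 0.01210 mol.
n(KOH) added = 0.2253 x 0.02256 = 0.005083 mol, converting that many moles of HC3H5O3 to C3H5O3-.
Remaining n(HC3H5O3) = 0.007020 mol; n(C3H5O3-) = 0.005083 mol.
By Henderson-Hasselbalch, pH = pKa + log([A^-]/[HA]) = 3.85 + log(0.005083/0.007020) = 3.85 + (-0.14) = 3.71.

3.71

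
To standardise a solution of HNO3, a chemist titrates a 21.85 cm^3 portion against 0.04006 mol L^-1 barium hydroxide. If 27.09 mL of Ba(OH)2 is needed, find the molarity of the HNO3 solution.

n(Ba(OH)2) delivered = 0.04006 x 0.02709 = 0.001085 mol.
The reaction is 2 HNO3 + 1 Ba(OH)2, so n(HNO3) = 0.001085 x 2/1 = 0.002170 mol.
[HNO3] = 0.002170 mol / 0.02185 L = 0.0993 M.

0.0993 M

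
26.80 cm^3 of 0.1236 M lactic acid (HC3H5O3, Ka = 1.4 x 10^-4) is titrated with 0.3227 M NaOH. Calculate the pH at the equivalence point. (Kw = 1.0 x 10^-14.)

n(HC3H5O3) = 0.1236 x 0.02680 = 0.003312 mol; V(NaOH) at equivalence = 0.003312/0.3227 = 0.01026 L.
At equivalence all the acid is converted to C3H5O3-; total volume = 0.02680 + 0.01026 = 0.03706 L, so [C3H5O3-] = 0.003312/0.03706 = 0.08937 M.
Kb = Kw/Ka = 1.0e-14 / 1.4 x 10^-4 = 7.14e-11.
[OH^-] = sqrt(Kb x [C3H5O3-]) = sqrt(7.14e-11 x 0.08937) = 2.53e-6 M.
pOH = 5.60, so pH = 14.00 - 5.60 = 8.40.

8.40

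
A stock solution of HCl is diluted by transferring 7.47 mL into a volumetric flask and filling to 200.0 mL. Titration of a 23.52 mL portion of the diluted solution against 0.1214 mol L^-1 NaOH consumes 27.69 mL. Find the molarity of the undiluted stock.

3.83 M

n(NaOH) = 0.1214 x 0.02769 = 0.003362 mol.
n(HCl) in the aliquot = 0.003362 mol.
[diluted HCl] = 0.003362 / 0.02352 = 0.1429 M.
Dilution factor = 200.0/7.470 = 26.77, so [stock] = 0.1429 x 26.77 = 3.83 M.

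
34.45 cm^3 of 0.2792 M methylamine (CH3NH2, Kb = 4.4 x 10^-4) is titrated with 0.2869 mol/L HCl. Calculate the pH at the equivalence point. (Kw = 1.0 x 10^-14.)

n(CH3NH2) = 0.2792 x 0.03445 = 0.009618 mol; V(HCl) at equivalence = 0.009618/0.2869 = 0.03353 L.
At equivalence the base is fully converted to CH3NH3+; total volume = 0.06798 L, so [CH3NH3+] = 0.009618/0.06798 = 0.1415 M.
Ka(CH3NH3+) = Kw/Kb = 1.0e-14 / 4.4 x 10^-4 = 2.27e-11.
[H^+] = sqrt(Ka x [CH3NH3+]) = sqrt(2.27e-11 x 0.1415) = 1.79e-6 M.
pH = -log(1.79e-6) = 5.75.

5.75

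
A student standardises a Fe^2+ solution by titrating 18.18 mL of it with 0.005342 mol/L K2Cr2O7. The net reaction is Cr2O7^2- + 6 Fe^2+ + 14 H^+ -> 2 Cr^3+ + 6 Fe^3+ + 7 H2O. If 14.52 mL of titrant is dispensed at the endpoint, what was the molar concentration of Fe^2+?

0.0256 M

n(K2Cr2O7) = 0.005342 x 0.01452 = 7.757e-5 mol.
From the balanced equation, 1 mol K2Cr2O7 reacts with 6 mol Fe^2+, so n(Fe^2+) = 7.757e-5 x 6/1 = 0.0004654 mol.
[Fe^2+] = 0.0004654 / 0.01818 L = 0.0256 M.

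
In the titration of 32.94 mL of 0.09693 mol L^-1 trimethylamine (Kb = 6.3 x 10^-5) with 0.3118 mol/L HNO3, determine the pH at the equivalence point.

5.47

n((CH3)3N) = 0.09693 x 0.03294 = 0.003193 mol; V(HNO3) at equivalence = 0.003193/0.3118 = 0.01024 L.
At equivalence the base is fully converted to (CH3)3NH+; total volume = 0.04318 L, so [(CH3)3NH+] = 0.003193/0.04318 = 0.07394 M.
Ka((CH3)3NH+) = Kw/Kb = 1.0e-14 / 6.3 x 10^-5 = 1.59e-10.
[H^+] = sqrt(Ka x [(CH3)3NH+]) = sqrt(1.59e-10 x 0.07394) = 3.43e-6 M.
pH = -log(3.43e-6) = 5.47.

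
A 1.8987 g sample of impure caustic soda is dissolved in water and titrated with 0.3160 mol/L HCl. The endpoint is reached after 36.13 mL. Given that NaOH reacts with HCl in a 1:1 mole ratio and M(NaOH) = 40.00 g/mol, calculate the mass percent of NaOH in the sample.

n(HCl) = 0.3160 x 0.03613 = 0.01142 mol.
n(NaOH) = 0.01142 / 1 = 0.01142 mol.
mass of NaOH = 0.01142 x 40.00 = 0.4567 g.
% purity = 0.4567 / 1.8987 x 100 = 24.1%.

24.1%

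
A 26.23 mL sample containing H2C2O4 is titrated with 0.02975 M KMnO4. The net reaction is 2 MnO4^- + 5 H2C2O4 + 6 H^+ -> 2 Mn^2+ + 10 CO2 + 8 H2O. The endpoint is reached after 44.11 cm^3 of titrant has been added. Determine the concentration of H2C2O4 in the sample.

n(KMnO4) = 0.02975 x 0.04411 = 0.001312 mol.
From the balanced equation, 2 mol KMnO4 reacts with 5 mol H2C2O4, so n(H2C2O4) = 0.001312 x 5/2 = 0.003281 mol.
[H2C2O4] = 0.003281 / 0.02623 L = 0.125 M.

0.125 M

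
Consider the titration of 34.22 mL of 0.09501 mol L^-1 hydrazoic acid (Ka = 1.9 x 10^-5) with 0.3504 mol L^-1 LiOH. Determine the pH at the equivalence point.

n(HN3) = 0.09501 x 0.03422 = 0.003251 mol; V(LiOH) at equivalence = 0.003251/0.3504 = 0.009279 L.
At equivalence all the acid is converted to N3-; total volume = 0.03422 + 0.009279 = 0.04350 L, so [N3-] = 0.003251/0.04350 = 0.07474 M.
Kb = Kw/Ka = 1.0e-14 / 1.9 x 10^-5 = 5.26e-10.
[OH^-] = sqrt(Kb x [N3-]) = sqrt(5.26e-10 x 0.07474) = 6.27e-6 M.
pOH = 5.20, so pH = 14.00 - 5.20 = 8.80.

8.80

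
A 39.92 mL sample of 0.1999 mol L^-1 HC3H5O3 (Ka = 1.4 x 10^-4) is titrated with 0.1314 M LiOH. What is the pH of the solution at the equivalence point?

n(HC3H5O3) = 0.1999 x 0.03992 = 0.007980 mol; V(LiOH) at equivalence = 0.007980/0.1314 = 0.06073 L.
At equivalence all the acid is converted to C3H5O3-; total volume = 0.03992 + 0.06073 = 0.1007 L, so [C3H5O3-] = 0.007980/0.1007 = 0.07928 M.
Kb = Kw/Ka = 1.0e-14 / 1.4 x 10^-4 = 7.14e-11.
[OH^-] = sqrt(Kb x [C3H5O3-]) = sqrt(7.14e-11 x 0.07928) = 2.38e-6 M.
pOH = 5.62, so pH = 14.00 - 5.62 = 8.38.

8.38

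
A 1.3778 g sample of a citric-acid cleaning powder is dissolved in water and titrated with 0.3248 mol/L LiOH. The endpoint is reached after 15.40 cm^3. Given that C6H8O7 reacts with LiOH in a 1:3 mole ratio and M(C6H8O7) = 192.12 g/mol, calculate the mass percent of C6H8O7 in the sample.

23.2%

n(LiOH) = 0.3248 x 0.01540 = 0.005002 mol.
n(C6H8O7) = 0.005002 / 3 = 0.001667 mol.
mass of C6H8O7 = 0.001667 x 192.12 = 0.3203 g.
% purity = 0.3203 / 1.3778 x 100 = 23.2%.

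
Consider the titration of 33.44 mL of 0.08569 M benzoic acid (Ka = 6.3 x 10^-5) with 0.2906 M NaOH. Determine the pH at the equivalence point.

8.51

n(C6H5COOH) = 0.08569 x 0.03344 = 0.002865 mol; V(NaOH) at equivalence = 0.002865/0.2906 = 0.009861 L.
At equivalence all the acid is converted to C6H5COO-; total volume = 0.03344 + 0.009861 = 0.04330 L, so [C6H5COO-] = 0.002865/0.04330 = 0.06618 M.
Kb = Kw/Ka = 1.0e-14 / 6.3 x 10^-5 = 1.59e-10.
[OH^-] = sqrt(Kb x [C6H5COO-]) = sqrt(1.59e-10 x 0.06618) = 3.24e-6 M.
pOH = 5.49, so pH = 14.00 - 5.49 = 8.51.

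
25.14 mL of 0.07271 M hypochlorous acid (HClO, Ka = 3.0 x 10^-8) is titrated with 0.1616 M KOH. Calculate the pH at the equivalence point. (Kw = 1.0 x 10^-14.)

n(HClO) = 0.07271 x 0.02514 = 0.001828 mol; V(KOH) at equivalence = 0.001828/0.1616 = 0.01131 L.
At equivalence all the acid is converted to ClO-; total volume = 0.02514 + 0.01131 = 0.03645 L, so [ClO-] = 0.001828/0.03645 = 0.05015 M.
Kb = Kw/Ka = 1.0e-14 / 3.0 x 10^-8 = 3.33e-7.
[OH^-] = sqrt(Kb x [ClO-]) = sqrt(3.33e-7 x 0.05015) = 0.000129 M.
pOH = 3.89, so pH = 14.00 - 3.89 = 10.11.

10.11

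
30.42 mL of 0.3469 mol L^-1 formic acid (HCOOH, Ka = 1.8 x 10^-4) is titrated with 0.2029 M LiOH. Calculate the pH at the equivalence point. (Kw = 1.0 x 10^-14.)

n(HCOOH) = 0.3469 x 0.03042 = 0.01055 mol; V(LiOH) at equivalence = 0.01055/0.2029 = 0.05201 L.
At equivalence all the acid is converted to HCOO-; total volume = 0.03042 + 0.05201 = 0.08243 L, so [HCOO-] = 0.01055/0.08243 = 0.1280 M.
Kb = Kw/Ka = 1.0e-14 / 1.8 x 10^-4 = 5.56e-11.
[OH^-] = sqrt(Kb x [HCOO-]) = sqrt(5.56e-11 x 0.1280) = 2.67e-6 M.
pOH = 5.57, so pH = 14.00 - 5.57 = 8.43.

8.43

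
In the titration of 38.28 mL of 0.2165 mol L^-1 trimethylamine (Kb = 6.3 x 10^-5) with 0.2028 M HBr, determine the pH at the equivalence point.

n((CH3)3N) = 0.2165 x 0.03828 = 0.008288 mol; V(HBr) at equivalence = 0.008288/0.2028 = 0.04087 L.
At equivalence the base is fully converted to (CH3)3NH+; total volume = 0.07915 L, so [(CH3)3NH+] = 0.008288/0.07915 = 0.1047 M.
Ka((CH3)3NH+) = Kw/Kb = 1.0e-14 / 6.3 x 10^-5 = 1.59e-10.
[H^+] = sqrt(Ka x [(CH3)3NH+]) = sqrt(1.59e-10 x 0.1047) = 4.08e-6 M.
pH = -log(4.08e-6) = 5.39.

5.39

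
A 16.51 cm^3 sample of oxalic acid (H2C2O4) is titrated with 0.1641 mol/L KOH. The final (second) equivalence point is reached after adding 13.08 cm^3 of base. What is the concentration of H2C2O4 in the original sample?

0.0650 M

n(KOH) = 0.1641 x 0.01308 = 0.002146 mol.
At the final (second) equivalence point, 2 mol OH^- react per mol H2C2O4, so n(H2C2O4) = 0.002146 / 2 = 0.001073 mol.
[H2C2O4] = 0.001073 / 0.01651 L = 0.0650 M.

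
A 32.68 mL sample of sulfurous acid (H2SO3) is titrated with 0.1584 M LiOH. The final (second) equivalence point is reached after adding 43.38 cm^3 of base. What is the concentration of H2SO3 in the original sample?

0.105 M

n(LiOH) = 0.1584 x 0.04338 = 0.006871 mol.
At the final (second) equivalence point, 2 mol OH^- react per mol H2SO3, so n(H2SO3) = 0.006871 / 2 = 0.003436 mol.
[H2SO3] = 0.003436 / 0.03268 L = 0.105 M.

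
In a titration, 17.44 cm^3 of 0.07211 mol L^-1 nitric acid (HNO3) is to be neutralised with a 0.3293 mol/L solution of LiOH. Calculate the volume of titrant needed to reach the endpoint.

3.82 mL

n(HNO3) = 0.07211 mol/L x 0.01744 L = 0.001258 mol.
At equivalence n(LiOH) = n(HNO3) = 0.001258 mol.
V(LiOH) = 0.001258 / 0.3293 = 0.003819 L = 3.82 mL.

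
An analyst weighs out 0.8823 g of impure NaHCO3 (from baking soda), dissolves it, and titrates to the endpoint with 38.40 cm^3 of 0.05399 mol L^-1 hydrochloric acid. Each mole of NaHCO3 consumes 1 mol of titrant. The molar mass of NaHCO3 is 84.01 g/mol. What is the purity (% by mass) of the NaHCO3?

n(HCl) = 0.05399 x 0.03840 = 0.002073 mol.
n(NaHCO3) = 0.002073 / 1 = 0.002073 mol.
mass of NaHCO3 = 0.002073 x 84.01 = 0.1742 g.
% purity = 0.1742 / 0.8823 x 100 = 19.7%.

19.7%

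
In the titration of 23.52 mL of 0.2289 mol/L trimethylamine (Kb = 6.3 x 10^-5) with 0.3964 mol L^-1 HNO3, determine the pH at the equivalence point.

n((CH3)3N) = 0.2289 x 0.02352 = 0.005384 mol; V(HNO3) at equivalence = 0.005384/0.3964 = 0.01358 L.
At equivalence the base is fully converted to (CH3)3NH+; total volume = 0.03710 L, so [(CH3)3NH+] = 0.005384/0.03710 = 0.1451 M.
Ka((CH3)3NH+) = Kw/Kb = 1.0e-14 / 6.3 x 10^-5 = 1.59e-10.
[H^+] = sqrt(Ka x [(CH3)3NH+]) = sqrt(1.59e-10 x 0.1451) = 4.80e-6 M.
pH = -log(4.80e-6) = 5.32.

5.32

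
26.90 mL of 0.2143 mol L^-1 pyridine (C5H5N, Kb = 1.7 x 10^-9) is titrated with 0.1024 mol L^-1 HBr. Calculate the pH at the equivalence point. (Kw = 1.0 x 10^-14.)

n(C5H5N) = 0.2143 x 0.02690 = 0.005765 mol; V(HBr) at equivalence = 0.005765/0.1024 = 0.05630 L.
At equivalence the base is fully converted to C5H5NH+; total volume = 0.08320 L, so [C5H5NH+] = 0.005765/0.08320 = 0.06929 M.
Ka(C5H5NH+) = Kw/Kb = 1.0e-14 / 1.7 x 10^-9 = 5.88e-6.
[H^+] = sqrt(Ka x [C5H5NH+]) = sqrt(5.88e-6 x 0.06929) = 0.000638 M.
pH = -log(0.000638) = 3.19.

3.19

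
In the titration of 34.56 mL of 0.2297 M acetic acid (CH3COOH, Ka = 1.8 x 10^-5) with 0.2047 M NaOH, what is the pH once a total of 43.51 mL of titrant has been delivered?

12.09

n(acid) = 0.2297 x 0.03456 = 0.007938 mol; n(NaOH) added = 0.2047 x 0.04351 = 0.008906 mol.
Base is in excess by 0.008906 - 0.007938 = 0.0009681 mol in a total volume of 0.07807 L.
[OH^-] = 0.0009681/0.07807 = 0.01240 M, so pOH = 1.91 and pH = 14.00 - 1.91 = 12.09.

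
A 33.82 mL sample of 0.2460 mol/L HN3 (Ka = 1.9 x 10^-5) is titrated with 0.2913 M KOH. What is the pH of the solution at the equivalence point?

8.92

n(HN3) = 0.2460 x 0.03382 = 0.008320 mol; V(KOH) at equivalence = 0.008320/0.2913 = 0.02856 L.
At equivalence all the acid is converted to N3-; total volume = 0.03382 + 0.02856 = 0.06238 L, so [N3-] = 0.008320/0.06238 = 0.1334 M.
Kb = Kw/Ka = 1.0e-14 / 1.9 x 10^-5 = 5.26e-10.
[OH^-] = sqrt(Kb x [N3-]) = sqrt(5.26e-10 x 0.1334) = 8.38e-6 M.
pOH = 5.08, so pH = 14.00 - 5.08 = 8.92.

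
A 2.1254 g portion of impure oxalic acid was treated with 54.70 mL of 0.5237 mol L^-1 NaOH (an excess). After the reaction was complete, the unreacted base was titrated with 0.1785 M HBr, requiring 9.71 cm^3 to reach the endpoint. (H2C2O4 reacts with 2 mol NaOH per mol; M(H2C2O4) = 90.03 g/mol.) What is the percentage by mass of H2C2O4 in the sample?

Total n(NaOH) added = 0.5237 x 0.05470 = 0.02865 mol.
n(HBr) used = 0.1785 x 0.009710 = 0.001733 mol, which equals the excess n(NaOH).
So n(NaOH) consumed by the sample = 0.02865 - 0.001733 = 0.02691 mol.
n(H2C2O4) = 0.02691 / 2 = 0.01346 mol.
mass H2C2O4 = 0.01346 x 90.03 = 1.211 g, so %H2C2O4 = 1.211/2.1254 x 100 = 57.0%.

57.0%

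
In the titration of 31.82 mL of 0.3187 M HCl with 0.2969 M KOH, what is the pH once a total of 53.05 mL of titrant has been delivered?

n(acid) = 0.3187 x 0.03182 = 0.01014 mol; n(KOH) added = 0.2969 x 0.05305 = 0.01575 mol.
Base is in excess by 0.01575 - 0.01014 = 0.005610 mol in a total volume of 0.08487 L.
[OH^-] = 0.005610/0.08487 = 0.06610 M, so pOH = 1.18 and pH = 14.00 - 1.18 = 12.82.

12.82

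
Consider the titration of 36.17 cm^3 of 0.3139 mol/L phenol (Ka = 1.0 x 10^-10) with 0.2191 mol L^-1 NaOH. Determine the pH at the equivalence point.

n(C6H5OH) = 0.3139 x 0.03617 = 0.01135 mol; V(NaOH) at equivalence = 0.01135/0.2191 = 0.05182 L.
At equivalence all the acid is converted to C6H5O-; total volume = 0.03617 + 0.05182 = 0.08799 L, so [C6H5O-] = 0.01135/0.08799 = 0.1290 M.
Kb = Kw/Ka = 1.0e-14 / 1.0 x 10^-10 = 0.000100.
[OH^-] = sqrt(Kb x [C6H5O-]) = sqrt(0.000100 x 0.1290) = 0.00359 M.
pOH = 2.44, so pH = 14.00 - 2.44 = 11.56.

11.56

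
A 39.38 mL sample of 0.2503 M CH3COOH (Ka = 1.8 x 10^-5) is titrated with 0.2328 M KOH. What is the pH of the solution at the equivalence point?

8.91

n(CH3COOH) = 0.2503 x 0.03938 = 0.009857 mol; V(KOH) at equivalence = 0.009857/0.2328 = 0.04234 L.
At equivalence all the acid is converted to CH3COO-; total volume = 0.03938 + 0.04234 = 0.08172 L, so [CH3COO-] = 0.009857/0.08172 = 0.1206 M.
Kb = Kw/Ka = 1.0e-14 / 1.8 x 10^-5 = 5.56e-10.
[OH^-] = sqrt(Kb x [CH3COO-]) = sqrt(5.56e-10 x 0.1206) = 8.19e-6 M.
pOH = 5.09, so pH = 14.00 - 5.09 = 8.91.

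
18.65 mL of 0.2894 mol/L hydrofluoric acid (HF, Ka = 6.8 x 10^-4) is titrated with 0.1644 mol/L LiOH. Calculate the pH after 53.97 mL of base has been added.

n(acid) = 0.2894 x 0.01865 = 0.005397 mol; n(LiOH) added = 0.1644 x 0.05397 = 0.008873 mol.
Base is in excess by 0.008873 - 0.005397 = 0.003475 mol in a total volume of 0.07262 L.
[OH^-] = 0.003475/0.07262 = 0.04786 M, so pOH = 1.32 and pH = 14.00 - 1.32 = 12.68.

12.68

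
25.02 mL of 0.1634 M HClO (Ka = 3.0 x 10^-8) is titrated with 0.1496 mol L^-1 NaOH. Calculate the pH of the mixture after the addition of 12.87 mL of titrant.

7.47

Initial n(HClO) = 0.1634 x 0.02502 = 0.004088 mol.
n(NaOH) added = 0.1496 x 0.01287 = 0.001925 mol, converting that many moles of HClO to ClO-.
Remaining n(HClO) = 0.002163 mol; n(ClO-) = 0.001925 mol.
By Henderson-Hasselbalch, pH = pKa + log([A^-]/[HA]) = 7.52 + log(0.001925/0.002163) = 7.52 + (-0.05) = 7.47.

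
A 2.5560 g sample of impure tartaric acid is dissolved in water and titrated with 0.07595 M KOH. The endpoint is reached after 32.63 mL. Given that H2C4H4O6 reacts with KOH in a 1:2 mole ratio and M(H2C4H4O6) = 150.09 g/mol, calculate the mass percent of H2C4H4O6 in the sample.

7.28%

n(KOH) = 0.07595 x 0.03263 = 0.002478 mol.
n(H2C4H4O6) = 0.002478 / 2 = 0.001239 mol.
mass of H2C4H4O6 = 0.001239 x 150.09 = 0.1860 g.
% purity = 0.1860 / 2.5560 x 100 = 7.28%.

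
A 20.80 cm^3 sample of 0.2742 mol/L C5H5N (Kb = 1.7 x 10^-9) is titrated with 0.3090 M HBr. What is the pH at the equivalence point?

n(C5H5N) = 0.2742 x 0.02080 = 0.005703 mol; V(HBr) at equivalence = 0.005703/0.3090 = 0.01846 L.
At equivalence the base is fully converted to C5H5NH+; total volume = 0.03926 L, so [C5H5NH+] = 0.005703/0.03926 = 0.1453 M.
Ka(C5H5NH+) = Kw/Kb = 1.0e-14 / 1.7 x 10^-9 = 5.88e-6.
[H^+] = sqrt(Ka x [C5H5NH+]) = sqrt(5.88e-6 x 0.1453) = 0.000924 M.
pH = -log(0.000924) = 3.03.

3.03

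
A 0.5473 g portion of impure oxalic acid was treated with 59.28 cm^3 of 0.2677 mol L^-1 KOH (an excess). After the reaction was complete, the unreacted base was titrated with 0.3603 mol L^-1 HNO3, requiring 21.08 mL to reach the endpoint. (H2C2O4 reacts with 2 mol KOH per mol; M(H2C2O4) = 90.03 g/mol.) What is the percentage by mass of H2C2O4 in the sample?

Total n(KOH) added = 0.2677 x 0.05928 = 0.01587 mol.
n(HNO3) used = 0.3603 x 0.02108 = 0.007595 mol, which equals the excess n(KOH).
So n(KOH) consumed by the sample = 0.01587 - 0.007595 = 0.008274 mol.
n(H2C2O4) = 0.008274 / 2 = 0.004137 mol.
mass H2C2O4 = 0.004137 x 90.03 = 0.3725 g, so %H2C2O4 = 0.3725/0.5473 x 100 = 68.1%.

68.1%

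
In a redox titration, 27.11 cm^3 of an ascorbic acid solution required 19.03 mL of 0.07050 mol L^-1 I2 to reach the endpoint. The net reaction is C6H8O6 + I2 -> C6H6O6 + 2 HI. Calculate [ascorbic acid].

n(I2) = 0.07050 x 0.01903 = 0.001342 mol.
From the balanced equation, 1 mol I2 reacts with 1 mol ascorbic acid, so n(ascorbic acid) = 0.001342 x 1/1 = 0.001342 mol.
[ascorbic acid] = 0.001342 / 0.02711 L = 0.0495 M.

0.0495 M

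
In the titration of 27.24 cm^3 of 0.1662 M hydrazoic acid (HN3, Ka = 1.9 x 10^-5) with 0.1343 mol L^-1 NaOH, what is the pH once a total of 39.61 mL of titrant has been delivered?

n(acid) = 0.1662 x 0.02724 = 0.004527 mol; n(NaOH) added = 0.1343 x 0.03961 = 0.005320 mol.
Base is in excess by 0.005320 - 0.004527 = 0.0007923 mol in a total volume of 0.06685 L.
[OH^-] = 0.0007923/0.06685 = 0.01185 M, so pOH = 1.93 and pH = 14.00 - 1.93 = 12.07.

12.07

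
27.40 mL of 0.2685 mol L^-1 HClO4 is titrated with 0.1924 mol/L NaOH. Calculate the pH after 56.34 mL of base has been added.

n(acid) = 0.2685 x 0.02740 = 0.007357 mol; n(NaOH) added = 0.1924 x 0.05634 = 0.01084 mol.
Base is in excess by 0.01084 - 0.007357 = 0.003483 mol in a total volume of 0.08374 L.
[OH^-] = 0.003483/0.08374 = 0.04159 M, so pOH = 1.38 and pH = 14.00 - 1.38 = 12.62.

12.62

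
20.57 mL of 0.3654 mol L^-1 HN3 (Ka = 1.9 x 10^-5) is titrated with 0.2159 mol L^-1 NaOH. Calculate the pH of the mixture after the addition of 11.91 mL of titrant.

4.44

Initial n(HN3) = 0.3654 x 0.02057 = 0.007516 mol.
n(NaOH) added = 0.2159 x 0.01191 = 0.002571 mol, converting that many moles of HN3 to N3-.
Remaining n(HN3) = 0.004945 mol; n(N3-) = 0.002571 mol.
By Henderson-Hasselbalch, pH = pKa + log([A^-]/[HA]) = 4.72 + log(0.002571/0.004945) = 4.72 + (-0.28) = 4.44.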